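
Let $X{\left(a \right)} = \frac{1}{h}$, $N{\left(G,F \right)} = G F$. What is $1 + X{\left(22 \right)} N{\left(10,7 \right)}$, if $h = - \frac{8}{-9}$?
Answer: $\frac{319}{4} \approx 79.75$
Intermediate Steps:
$N{\left(G,F \right)} = F G$
$h = \frac{8}{9}$ ($h = \left(-8\right) \left(- \frac{1}{9}\right) = \frac{8}{9} \approx 0.88889$)
$X{\left(a \right)} = \frac{9}{8}$ ($X{\left(a \right)} = \frac{1}{\frac{8}{9}} = \frac{9}{8}$)
$1 + X{\left(22 \right)} N{\left(10,7 \right)} = 1 + \frac{9 \cdot 7 \cdot 10}{8} = 1 + \frac{9}{8} \cdot 70 = 1 + \frac{315}{4} = \frac{319}{4}$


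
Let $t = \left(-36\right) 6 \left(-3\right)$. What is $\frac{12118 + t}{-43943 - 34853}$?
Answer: $- \frac{6383}{39398} \approx -0.16201$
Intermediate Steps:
$t = 648$ ($t = \left(-216\right) \left(-3\right) = 648$)
$\frac{12118 + t}{-43943 - 34853} = \frac{12118 + 648}{-43943 - 34853} = \frac{12766}{-78796} = 12766 \left(- \frac{1}{78796}\right) = - \frac{6383}{39398}$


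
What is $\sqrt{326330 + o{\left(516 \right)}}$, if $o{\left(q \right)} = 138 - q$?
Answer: $8 \sqrt{5093} \approx 570.92$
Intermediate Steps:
$\sqrt{326330 + o{\left(516 \right)}} = \sqrt{326330 + \left(138 - 516\right)} = \sqrt{326330 - 378} = \sqrt{325952} = 8 \sqrt{5093}$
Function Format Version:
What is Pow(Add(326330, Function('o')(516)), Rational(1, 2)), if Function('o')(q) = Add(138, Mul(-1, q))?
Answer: Mul(8, Pow(5093, Rational(1, 2))) ≈ 570.92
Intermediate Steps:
Pow(Add(326330, Function('o')(516)), Rational(1, 2)) = Pow(Add(326330, Add(138, Mul(-1, 516))), Rational(1, 2)) = Pow(Add(326330, Add(138, -516)), Rational(1, 2)) = Pow(Add(326330, -378), Rational(1, 2)) = Pow(325952, Rational(1, 2)) = Mul(8, Pow(5093, Rational(1, 2)))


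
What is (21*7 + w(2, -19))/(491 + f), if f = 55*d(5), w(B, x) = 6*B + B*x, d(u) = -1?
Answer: 121/436 ≈ 0.27752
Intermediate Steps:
f = -55 (f = 55*(-1) = -55)
(21*7 + w(2, -19))/(491 + f) = (21*7 + 2*(6 - 19))/(491 - 55) = (147 + 2*(-13))/436 = (147 - 26)*(1/436) = 121*(1/436) = 121/436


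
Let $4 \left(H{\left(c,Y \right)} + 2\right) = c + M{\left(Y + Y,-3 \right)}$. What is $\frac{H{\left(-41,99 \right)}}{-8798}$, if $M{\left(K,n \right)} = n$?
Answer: $\frac{13}{8798} \approx 0.0014776$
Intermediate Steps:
$H{\left(c,Y \right)} = - \frac{11}{4} + \frac{c}{4}$ ($H{\left(c,Y \right)} = -2 + \frac{c - 3}{4} = -2 + \frac{-3 + c}{4} = -2 + \left(- \frac{3}{4} + \frac{c}{4}\right) = - \frac{11}{4} + \frac{c}{4}$)
$\frac{H{\left(-41,99 \right)}}{-8798} = \frac{- \frac{11}{4} + \frac{1}{4} \left(-41\right)}{-8798} = \left(- \frac{11}{4} - \frac{41}{4}\right) \left(- \frac{1}{8798}\right) = \left(-13\right) \left(- \frac{1}{8798}\right) = \frac{13}{8798}$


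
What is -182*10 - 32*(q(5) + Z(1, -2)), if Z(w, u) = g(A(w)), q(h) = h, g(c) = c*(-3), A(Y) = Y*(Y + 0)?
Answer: -1884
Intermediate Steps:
A(Y) = Y² (A(Y) = Y*Y = Y²)
g(c) = -3*c
Z(w, u) = -3*w²
-182*10 - 32*(q(5) + Z(1, -2)) = -182*10 - 32*(5 - 3*1²) = -1820 - 32*(5 - 3*1) = -1820 - 32*(5 - 3) = -1820 - 32*2 = -1820 - 1*64 = -1820 - 64 = -1884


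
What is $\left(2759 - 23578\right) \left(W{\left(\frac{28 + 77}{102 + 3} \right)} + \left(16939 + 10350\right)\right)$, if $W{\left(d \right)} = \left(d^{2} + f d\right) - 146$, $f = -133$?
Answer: $-562342009$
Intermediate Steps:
$W{\left(d \right)} = -146 + d^{2} - 133 d$ ($W{\left(d \right)} = \left(d^{2} - 133 d\right) - 146 = -146 + d^{2} - 133 d$)
$\left(2759 - 23578\right) \left(W{\left(\frac{28 + 77}{102 + 3} \right)} + \left(16939 + 10350\right)\right) = \left(2759 - 23578\right) \left(\left(-146 + \left(\frac{28 + 77}{102 + 3}\right)^{2} - 133 \frac{28 + 77}{102 + 3}\right) + \left(16939 + 10350\right)\right) = - 20819 \left(\left(-146 + \left(\frac{105}{105}\right)^{2} - 133 \cdot \frac{105}{105}\right) + 27289\right) = - 20819 \left(\left(-146 + \left(105 \cdot \frac{1}{105}\right)^{2} - 133 \cdot 105 \cdot \frac{1}{105}\right) + 27289\right) = - 20819 \left(\left(-146 + 1^{2} - 133\right) + 27289\right) = - 20819 \left(\left(-146 + 1 - 133\right) + 27289\right) = - 20819 \left(-278 + 27289\right) = \left(-20819\right) 27011 = -562342009$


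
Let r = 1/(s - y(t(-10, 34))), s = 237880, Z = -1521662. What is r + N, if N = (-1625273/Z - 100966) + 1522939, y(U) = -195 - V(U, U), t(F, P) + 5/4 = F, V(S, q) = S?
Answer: 2060454996789556393/1449010247810 ≈ 1.4220e+6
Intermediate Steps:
t(F, P) = -5/4 + F
y(U) = -195 - U
N = 2163763904399/1521662 (N = (-1625273/(-1521662) - 100966) + 1522939 = (-1625273*(-1/1521662) - 100966) + 1522939 = (1625273/1521662 - 100966) + 1522939 = -153634500219/1521662 + 1522939 = 2163763904399/1521662 ≈ 1.4220e+6)
r = 4/952255 (r = 1/(237880 - (-195 - (-5/4 - 10))) = 1/(237880 - (-195 - 1*(-45/4))) = 1/(237880 - (-195 + 45/4)) = 1/(237880 - 1*(-735/4)) = 1/(237880 + 735/4) = 1/(952255/4) = 4/952255 ≈ 4.2006e-6)
r + N = 4/952255 + 2163763904399/1521662 = 2060454996789556393/1449010247810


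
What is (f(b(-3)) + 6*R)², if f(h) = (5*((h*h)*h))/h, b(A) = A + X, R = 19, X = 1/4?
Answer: 5900041/256 ≈ 23047.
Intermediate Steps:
X = ¼ (X = 1*(¼) = ¼ ≈ 0.25000)
b(A) = ¼ + A (b(A) = A + ¼ = ¼ + A)
f(h) = 5*h² (f(h) = (5*(h²*h))/h = (5*h³)/h = 5*h²)
(f(b(-3)) + 6*R)² = (5*(¼ - 3)² + 6*19)² = (5*(-11/4)² + 114)² = (5*(121/16) + 114)² = (605/16 + 114)² = (2429/16)² = 5900041/256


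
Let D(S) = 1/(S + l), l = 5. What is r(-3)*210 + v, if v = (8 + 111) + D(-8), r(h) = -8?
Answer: -4684/3 ≈ -1561.3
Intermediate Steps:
D(S) = 1/(5 + S) (D(S) = 1/(S + 5) = 1/(5 + S))
v = 356/3 (v = (8 + 111) + 1/(5 - 8) = 119 + 1/(-3) = 119 - ⅓ = 356/3 ≈ 118.67)
r(-3)*210 + v = -8*210 + 356/3 = -1680 + 356/3 = -4684/3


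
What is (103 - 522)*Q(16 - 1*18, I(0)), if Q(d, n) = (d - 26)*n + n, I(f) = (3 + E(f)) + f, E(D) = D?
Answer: 33939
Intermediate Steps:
I(f) = 3 + 2*f (I(f) = (3 + f) + f = 3 + 2*f)
Q(d, n) = n + n*(-26 + d) (Q(d, n) = (-26 + d)*n + n = n*(-26 + d) + n = n + n*(-26 + d))
(103 - 522)*Q(16 - 1*18, I(0)) = (103 - 522)*((3 + 2*0)*(-25 + (16 - 1*18))) = -419*(3 + 0)*(-25 + (16 - 18)) = -1257*(-25 - 2) = -1257*(-27) = -419*(-81) = 33939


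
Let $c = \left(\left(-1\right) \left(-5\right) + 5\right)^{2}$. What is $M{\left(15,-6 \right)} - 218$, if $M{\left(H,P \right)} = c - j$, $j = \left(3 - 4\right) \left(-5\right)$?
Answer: $-123$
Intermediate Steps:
$j = 5$ ($j = \left(-1\right) \left(-5\right) = 5$)
$c = 100$ ($c = \left(5 + 5\right)^{2} = 10^{2} = 100$)
$M{\left(H,P \right)} = 95$ ($M{\left(H,P \right)} = 100 - 5 = 95$)
$M{\left(15,-6 \right)} - 218 = 95 - 218 = -123$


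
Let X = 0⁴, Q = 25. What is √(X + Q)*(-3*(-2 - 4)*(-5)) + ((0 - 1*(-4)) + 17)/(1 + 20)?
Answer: -449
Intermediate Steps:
X = 0
√(X + Q)*(-3*(-2 - 4)*(-5)) + ((0 - 1*(-4)) + 17)/(1 + 20) = √(0 + 25)*(-3*(-2 - 4)*(-5)) + ((0 - 1*(-4)) + 17)/(1 + 20) = √25*(-3*(-6)*(-5)) + ((0 + 4) + 17)/21 = 5*(18*(-5)) + (4 + 17)*(1/21) = 5*(-90) + 21*(1/21) = -450 + 1 = -449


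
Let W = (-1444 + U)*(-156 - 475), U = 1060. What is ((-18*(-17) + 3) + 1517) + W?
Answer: 244130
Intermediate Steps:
W = 242304 (W = (-1444 + 1060)*(-156 - 475) = -384*(-631) = 242304)
((-18*(-17) + 3) + 1517) + W = ((-18*(-17) + 3) + 1517) + 242304 = ((306 + 3) + 1517) + 242304 = (309 + 1517) + 242304 = 1826 + 242304 = 244130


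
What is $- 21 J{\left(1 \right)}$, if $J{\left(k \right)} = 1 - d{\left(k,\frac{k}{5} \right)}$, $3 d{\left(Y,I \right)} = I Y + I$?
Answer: $- \frac{91}{5} \approx -18.2$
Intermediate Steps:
$d{\left(Y,I \right)} = \frac{I}{3} + \frac{I Y}{3}$ ($d{\left(Y,I \right)} = \frac{I Y + I}{3} = \frac{I + I Y}{3} = \frac{I}{3} + \frac{I Y}{3}$)
$J{\left(k \right)} = 1 - \frac{k \left(1 + k\right)}{15}$ ($J{\left(k \right)} = 1 - \frac{\frac{k}{5} \left(1 + k\right)}{3} = 1 - \frac{k \left(1 + k\right)}{15}$)
$- 21 J{\left(1 \right)} = - 21 \left(1 - \frac{1 + 1}{15}\right) = - 21 \left(1 - \frac{1}{15} \cdot 2\right) = - 21 \left(1 - \frac{2}{15}\right) = \left(-21\right) \frac{13}{15} = - \frac{91}{5}$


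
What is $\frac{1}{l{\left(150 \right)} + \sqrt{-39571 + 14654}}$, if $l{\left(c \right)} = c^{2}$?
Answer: $\frac{22500}{506274917} - \frac{i \sqrt{24917}}{506274917} \approx 4.4442 \cdot 10^{-5} - 3.1179 \cdot 10^{-7} i$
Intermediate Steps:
$\frac{1}{l{\left(150 \right)} + \sqrt{-39571 + 14654}} = \frac{1}{150^{2} + \sqrt{-39571 + 14654}} = \frac{1}{22500 + \sqrt{-24917}} = \frac{1}{22500 + i \sqrt{24917}}$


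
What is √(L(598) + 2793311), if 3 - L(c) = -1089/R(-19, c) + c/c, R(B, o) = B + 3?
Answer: √44691919/4 ≈ 1671.3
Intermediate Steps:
R(B, o) = 3 + B
L(c) = -1057/16 (L(c) = 3 - (-1089/(3 - 19) + c/c) = 3 - (-1089/(-16) + 1) = 3 - (-1089*(-1/16) + 1) = 3 - (1089/16 + 1) = 3 - 1*1105/16 = 3 - 1105/16 = -1057/16)
√(L(598) + 2793311) = √(-1057/16 + 2793311) = √(44691919/16) = √44691919/4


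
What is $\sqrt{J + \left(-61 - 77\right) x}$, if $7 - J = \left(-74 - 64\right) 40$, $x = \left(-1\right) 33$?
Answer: $\sqrt{10081} \approx 100.4$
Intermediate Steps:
$x = -33$
$J = 5527$ ($J = 7 - \left(-74 - 64\right) 40 = 7 - \left(-138\right) 40 = 7 - -5520 = 7 + 5520 = 5527$)
$\sqrt{J + \left(-61 - 77\right) x} = \sqrt{5527 + \left(-61 - 77\right) \left(-33\right)} = \sqrt{5527 - -4554} = \sqrt{5527 + 4554} = \sqrt{10081}$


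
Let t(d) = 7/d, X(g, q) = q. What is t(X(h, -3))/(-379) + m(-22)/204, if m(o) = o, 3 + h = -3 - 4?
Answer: -3931/38658 ≈ -0.10169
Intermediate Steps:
h = -10 (h = -3 + (-3 - 4) = -3 - 7 = -10)
t(X(h, -3))/(-379) + m(-22)/204 = (7/(-3))/(-379) - 22/204 = (7*(-⅓))*(-1/379) - 22*1/204 = -7/3*(-1/379) - 11/102 = 7/1137 - 11/102 = -3931/38658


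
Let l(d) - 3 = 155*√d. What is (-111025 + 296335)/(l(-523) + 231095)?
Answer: 42824770380/53418850679 - 28723050*I*√523/53418850679 ≈ 0.80168 - 0.012297*I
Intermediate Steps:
l(d) = 3 + 155*√d
(-111025 + 296335)/(l(-523) + 231095) = (-111025 + 296335)/((3 + 155*√(-523)) + 231095) = 185310/((3 + 155*(I*√523)) + 231095) = 185310/((3 + 155*I*√523) + 231095) = 185310/(231098 + 155*I*√523)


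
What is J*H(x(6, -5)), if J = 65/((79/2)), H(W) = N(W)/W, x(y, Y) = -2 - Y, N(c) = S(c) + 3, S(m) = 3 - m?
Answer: 130/79 ≈ 1.6456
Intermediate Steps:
N(c) = 6 - c (N(c) = (3 - c) + 3 = 6 - c)
H(W) = (6 - W)/W
J = 130/79 (J = 65/((79*(1/2))) = 65/(79/2) = 65*(2/79) = 130/79 ≈ 1.6456)
J*H(x(6, -5)) = 130*((6 - (-2 - 1*(-5)))/(-2 - 1*(-5)))/79 = 130*((6 - (-2 + 5))/(-2 + 5))/79 = 130*((6 - 1*3)/3)/79 = 130*((6 - 3)/3)/79 = 130*((1/3)*3)/79 = (130/79)*1 = 130/79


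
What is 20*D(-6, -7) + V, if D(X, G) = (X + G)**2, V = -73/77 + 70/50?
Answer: 1301474/385 ≈ 3380.5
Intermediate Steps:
V = 174/385 (V = -73*1/77 + 70*(1/50) = -73/77 + 7/5 = 174/385 ≈ 0.45195)
D(X, G) = (G + X)**2
20*D(-6, -7) + V = 20*(-7 - 6)**2 + 174/385 = 20*(-13)**2 + 174/385 = 20*169 + 174/385 = 3380 + 174/385 = 1301474/385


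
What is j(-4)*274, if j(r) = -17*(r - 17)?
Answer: 97818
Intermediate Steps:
j(r) = 289 - 17*r (j(r) = -17*(-17 + r) = 289 - 17*r)
j(-4)*274 = (289 - 17*(-4))*274 = (289 + 68)*274 = 357*274 = 97818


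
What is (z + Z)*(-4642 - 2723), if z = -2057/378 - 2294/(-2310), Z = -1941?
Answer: 19858926589/1386 ≈ 1.4328e+7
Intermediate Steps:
z = -92489/20790 (z = -2057*1/378 - 2294*(-1/2310) = -2057/378 + 1147/1155 = -92489/20790 ≈ -4.4487)
(z + Z)*(-4642 - 2723) = (-92489/20790 - 1941)*(-4642 - 2723) = -40445879/20790*(-7365) = 19858926589/1386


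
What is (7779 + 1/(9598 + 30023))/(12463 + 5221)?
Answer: 77052940/175164441 ≈ 0.43989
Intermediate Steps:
(7779 + 1/(9598 + 30023))/(12463 + 5221) = (7779 + 1/39621)/17684 = (7779 + 1/39621)*(1/17684) = (308211760/39621)*(1/17684) = 77052940/175164441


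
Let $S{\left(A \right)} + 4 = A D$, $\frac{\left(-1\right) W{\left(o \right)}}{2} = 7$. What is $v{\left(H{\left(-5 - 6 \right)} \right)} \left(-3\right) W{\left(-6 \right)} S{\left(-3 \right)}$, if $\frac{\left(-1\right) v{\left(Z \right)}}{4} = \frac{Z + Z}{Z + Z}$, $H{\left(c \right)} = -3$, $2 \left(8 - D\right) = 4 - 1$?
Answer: $3948$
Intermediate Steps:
$D = \frac{13}{2}$ ($D = 8 - \frac{4 - 1}{2} = 8 - \frac{3}{2} = \frac{13}{2} \approx 6.5$)
$W{\left(o \right)} = -14$ ($W{\left(o \right)} = \left(-2\right) 7 = -14$)
$S{\left(A \right)} = -4 + \frac{13 A}{2}$ ($S{\left(A \right)} = -4 + A \frac{13}{2} = -4 + \frac{13 A}{2}$)
$v{\left(Z \right)} = -4$ ($v{\left(Z \right)} = - 4 \frac{Z + Z}{Z + Z} = - 4 \frac{2 Z}{2 Z} = - 4 \cdot 2 Z \frac{1}{2 Z} = \left(-4\right) 1 = -4$)
$v{\left(H{\left(-5 - 6 \right)} \right)} \left(-3\right) W{\left(-6 \right)} S{\left(-3 \right)} = \left(-4\right) \left(-3\right) \left(-14\right) \left(-4 + \frac{13}{2} \left(-3\right)\right) = 12 \left(-14\right) \left(-4 - \frac{39}{2}\right) = \left(-168\right) \left(- \frac{47}{2}\right) = 3948$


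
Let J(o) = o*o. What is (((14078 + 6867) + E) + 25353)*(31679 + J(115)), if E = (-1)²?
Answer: 2079010296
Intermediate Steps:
J(o) = o²
E = 1
(((14078 + 6867) + E) + 25353)*(31679 + J(115)) = (((14078 + 6867) + 1) + 25353)*(31679 + 115²) = ((20945 + 1) + 25353)*(31679 + 13225) = (20946 + 25353)*44904 = 46299*44904 = 2079010296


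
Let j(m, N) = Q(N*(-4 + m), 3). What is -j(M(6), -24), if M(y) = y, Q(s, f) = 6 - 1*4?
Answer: -2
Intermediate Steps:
Q(s, f) = 2 (Q(s, f) = 6 - 4 = 2)
j(m, N) = 2
-j(M(6), -24) = -1*2 = -2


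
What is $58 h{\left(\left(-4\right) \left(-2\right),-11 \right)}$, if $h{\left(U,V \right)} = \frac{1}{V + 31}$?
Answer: $\frac{29}{10} \approx 2.9$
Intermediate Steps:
$h{\left(U,V \right)} = \frac{1}{31 + V}$
$58 h{\left(\left(-4\right) \left(-2\right),-11 \right)} = \frac{58}{31 - 11} = \frac{58}{20} = 58 \cdot \frac{1}{20} = \frac{29}{10}$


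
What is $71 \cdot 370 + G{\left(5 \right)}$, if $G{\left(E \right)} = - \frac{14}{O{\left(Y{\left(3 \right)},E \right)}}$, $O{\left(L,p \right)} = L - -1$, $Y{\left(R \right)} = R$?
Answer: $\frac{52533}{2} \approx 26267.0$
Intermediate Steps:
$O{\left(L,p \right)} = 1 + L$ ($O{\left(L,p \right)} = L + 1 = 1 + L$)
$G{\left(E \right)} = - \frac{7}{2}$ ($G{\left(E \right)} = - \frac{14}{1 + 3} = - \frac{14}{4} = \left(-14\right) \frac{1}{4} = - \frac{7}{2}$)
$71 \cdot 370 + G{\left(5 \right)} = 71 \cdot 370 - \frac{7}{2} = 26270 - \frac{7}{2} = \frac{52533}{2}$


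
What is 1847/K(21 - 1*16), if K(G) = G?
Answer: 1847/5 ≈ 369.40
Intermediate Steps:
1847/K(21 - 1*16) = 1847/(21 - 1*16) = 1847/(21 - 16) = 1847/5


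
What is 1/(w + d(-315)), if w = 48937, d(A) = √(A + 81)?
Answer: 48937/2394830203 - 3*I*√26/2394830203 ≈ 2.0434e-5 - 6.3875e-9*I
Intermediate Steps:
d(A) = √(81 + A)
1/(w + d(-315)) = 1/(48937 + √(81 - 315)) = 1/(48937 + √(-234)) = 1/(48937 + 3*I*√26)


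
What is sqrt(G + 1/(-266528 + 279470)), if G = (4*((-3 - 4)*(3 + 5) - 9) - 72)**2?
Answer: sqrt(2051334334942)/4314 ≈ 332.00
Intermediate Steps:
G = 110224 (G = (4*(-7*8 - 9) - 72)**2 = (4*(-56 - 9) - 72)**2 = (4*(-65) - 72)**2 = (-260 - 72)**2 = (-332)**2 = 110224)
sqrt(G + 1/(-266528 + 279470)) = sqrt(110224 + 1/(-266528 + 279470)) = sqrt(110224 + 1/12942) = sqrt(1426519009/12942) = sqrt(2051334334942)/4314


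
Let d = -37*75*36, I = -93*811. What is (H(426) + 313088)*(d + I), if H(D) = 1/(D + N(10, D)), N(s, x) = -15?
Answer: -7520139315529/137 ≈ -5.4892e+10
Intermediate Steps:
I = -75423
d = -99900 (d = -2775*36 = -99900)
H(D) = 1/(-15 + D) (H(D) = 1/(D - 15) = 1/(-15 + D))
(H(426) + 313088)*(d + I) = (1/(-15 + 426) + 313088)*(-99900 - 75423) = (1/411 + 313088)*(-175323) = (128679169/411)*(-175323) = -7520139315529/137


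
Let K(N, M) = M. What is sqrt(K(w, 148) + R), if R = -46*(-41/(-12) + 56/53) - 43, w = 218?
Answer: I*sqrt(10190310)/318 ≈ 10.038*I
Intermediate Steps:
R = -79109/318 (R = -46*(-41*(-1/12) + 56*(1/53)) - 43 = -46*(41/12 + 56/53) - 43 = -46*2845/636 - 43 = -65435/318 - 43 = -79109/318 ≈ -248.77)
sqrt(K(w, 148) + R) = sqrt(148 - 79109/318) = sqrt(-32045/318) = I*sqrt(10190310)/318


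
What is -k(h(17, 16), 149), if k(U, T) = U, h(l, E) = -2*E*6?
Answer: 192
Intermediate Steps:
h(l, E) = -12*E
-k(h(17, 16), 149) = -(-12)*16 = -1*(-192) = 192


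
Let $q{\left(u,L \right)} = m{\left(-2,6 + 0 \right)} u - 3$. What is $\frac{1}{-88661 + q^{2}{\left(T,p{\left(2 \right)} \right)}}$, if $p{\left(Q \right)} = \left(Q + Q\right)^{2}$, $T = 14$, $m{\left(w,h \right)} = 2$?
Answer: $- \frac{1}{88036} \approx -1.1359 \cdot 10^{-5}$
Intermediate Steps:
$p{\left(Q \right)} = 4 Q^{2}$ ($p{\left(Q \right)} = \left(2 Q\right)^{2} = 4 Q^{2}$)
$q{\left(u,L \right)} = -3 + 2 u$ ($q{\left(u,L \right)} = 2 u - 3 = -3 + 2 u$)
$\frac{1}{-88661 + q^{2}{\left(T,p{\left(2 \right)} \right)}} = \frac{1}{-88661 + \left(-3 + 2 \cdot 14\right)^{2}} = \frac{1}{-88661 + \left(-3 + 28\right)^{2}} = \frac{1}{-88661 + 25^{2}} = \frac{1}{-88661 + 625} = \frac{1}{-88036} = - \frac{1}{88036}$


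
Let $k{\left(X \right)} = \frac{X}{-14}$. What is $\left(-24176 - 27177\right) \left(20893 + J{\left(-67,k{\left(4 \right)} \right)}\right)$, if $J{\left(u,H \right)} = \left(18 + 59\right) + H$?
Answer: $- \frac{7538004164}{7} \approx -1.0769 \cdot 10^{9}$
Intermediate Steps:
$k{\left(X \right)} = - \frac{X}{14}$ ($k{\left(X \right)} = X \left(- \frac{1}{14}\right) = - \frac{X}{14}$)
$J{\left(u,H \right)} = 77 + H$
$\left(-24176 - 27177\right) \left(20893 + J{\left(-67,k{\left(4 \right)} \right)}\right) = \left(-24176 - 27177\right) \left(20893 + \left(77 - \frac{2}{7}\right)\right) = - 51353 \left(20893 + \left(77 - \frac{2}{7}\right)\right) = - 51353 \left(20893 + \frac{537}{7}\right) = \left(-51353\right) \frac{146788}{7} = - \frac{7538004164}{7}$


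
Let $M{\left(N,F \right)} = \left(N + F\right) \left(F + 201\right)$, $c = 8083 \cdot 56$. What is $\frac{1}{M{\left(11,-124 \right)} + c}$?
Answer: $\frac{1}{443947} \approx 2.2525 \cdot 10^{-6}$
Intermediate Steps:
$c = 452648$
$M{\left(N,F \right)} = \left(201 + F\right) \left(F + N\right)$ ($M{\left(N,F \right)} = \left(F + N\right) \left(201 + F\right) = \left(201 + F\right) \left(F + N\right)$)
$\frac{1}{M{\left(11,-124 \right)} + c} = \frac{1}{\left(\left(-124\right)^{2} + 201 \left(-124\right) + 201 \cdot 11 - 1364\right) + 452648} = \frac{1}{\left(15376 - 24924 + 2211 - 1364\right) + 452648} = \frac{1}{-8701 + 452648} = \frac{1}{443947}$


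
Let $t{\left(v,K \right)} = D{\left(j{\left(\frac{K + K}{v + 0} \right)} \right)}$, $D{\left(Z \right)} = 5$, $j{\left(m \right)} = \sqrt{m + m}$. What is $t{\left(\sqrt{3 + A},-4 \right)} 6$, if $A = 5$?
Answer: $30$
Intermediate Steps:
$j{\left(m \right)} = \sqrt{2} \sqrt{m}$ ($j{\left(m \right)} = \sqrt{2 m} = \sqrt{2} \sqrt{m}$)
$t{\left(v,K \right)} = 5$
$t{\left(\sqrt{3 + A},-4 \right)} 6 = 5 \cdot 6 = 30$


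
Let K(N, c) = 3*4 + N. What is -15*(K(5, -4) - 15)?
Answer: -30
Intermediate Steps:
K(N, c) = 12 + N
-15*(K(5, -4) - 15) = -15*((12 + 5) - 15) = -15*(17 - 15) = -15*2 = -30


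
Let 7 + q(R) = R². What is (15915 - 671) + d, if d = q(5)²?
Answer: 15568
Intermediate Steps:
q(R) = -7 + R²
d = 324 (d = (-7 + 5²)² = (-7 + 25)² = 18² = 324)
(15915 - 671) + d = (15915 - 671) + 324 = 15244 + 324 = 15568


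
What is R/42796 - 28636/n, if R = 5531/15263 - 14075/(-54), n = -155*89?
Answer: 1013032362086917/486584810585640 ≈ 2.0819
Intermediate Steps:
n = -13795
R = 215125399/824202 (R = 5531*(1/15263) - 14075*(-1/54) = 5531/15263 + 14075/54 = 215125399/824202 ≈ 261.01)
R/42796 - 28636/n = (215125399/824202)/42796 - 28636/(-13795) = (215125399/824202)*(1/42796) - 28636*(-1/13795) = 215125399/35272548792 + 28636/13795 = 1013032362086917/486584810585640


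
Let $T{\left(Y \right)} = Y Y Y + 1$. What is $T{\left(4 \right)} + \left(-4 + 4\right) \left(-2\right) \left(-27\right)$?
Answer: $65$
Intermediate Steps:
$T{\left(Y \right)} = 1 + Y^{3}$ ($T{\left(Y \right)} = Y^{2} Y + 1 = Y^{3} + 1 = 1 + Y^{3}$)
$T{\left(4 \right)} + \left(-4 + 4\right) \left(-2\right) \left(-27\right) = \left(1 + 4^{3}\right) + \left(-4 + 4\right) \left(-2\right) \left(-27\right) = \left(1 + 64\right) + 0 \left(-2\right) \left(-27\right) = 65 + 0 \left(-27\right) = 65 + 0 = 65$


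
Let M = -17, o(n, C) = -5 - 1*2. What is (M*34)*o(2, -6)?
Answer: 4046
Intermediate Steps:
o(n, C) = -7 (o(n, C) = -5 - 2 = -7)
(M*34)*o(2, -6) = -17*34*(-7) = -578*(-7) = 4046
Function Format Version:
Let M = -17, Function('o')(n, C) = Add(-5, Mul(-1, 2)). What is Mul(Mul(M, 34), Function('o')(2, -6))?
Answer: 4046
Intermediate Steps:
Function('o')(n, C) = -7 (Function('o')(n, C) = Add(-5, -2) = -7)
Mul(Mul(M, 34), Function('o')(2, -6)) = Mul(Mul(-17, 34), -7) = Mul(-578, -7) = 4046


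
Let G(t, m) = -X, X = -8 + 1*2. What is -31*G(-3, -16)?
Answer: -186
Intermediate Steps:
X = -6 (X = -8 + 2 = -6)
G(t, m) = 6 (G(t, m) = -1*(-6) = 6)
-31*G(-3, -16) = -31*6 = -186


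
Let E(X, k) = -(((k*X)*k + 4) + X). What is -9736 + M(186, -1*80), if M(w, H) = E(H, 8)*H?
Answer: -425416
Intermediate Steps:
E(X, k) = -4 - X - X*k² (E(X, k) = -(((X*k)*k + 4) + X) = -((X*k² + 4) + X) = -((4 + X*k²) + X) = -(4 + X + X*k²) = -4 - X - X*k²)
M(w, H) = H*(-4 - 65*H) (M(w, H) = (-4 - H - 1*H*8²)*H = (-4 - H - 1*H*64)*H = (-4 - H - 64*H)*H = (-4 - 65*H)*H = H*(-4 - 65*H))
-9736 + M(186, -1*80) = -9736 - (-1*80)*(4 + 65*(-1*80)) = -9736 - 1*(-80)*(4 + 65*(-80)) = -9736 - 1*(-80)*(4 - 5200) = -9736 - 1*(-80)*(-5196) = -9736 - 415680 = -425416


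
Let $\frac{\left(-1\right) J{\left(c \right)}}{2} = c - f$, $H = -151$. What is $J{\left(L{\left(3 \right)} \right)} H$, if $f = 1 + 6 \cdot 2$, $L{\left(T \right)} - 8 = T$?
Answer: $-604$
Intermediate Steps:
$L{\left(T \right)} = 8 + T$
$f = 13$ ($f = 1 + 12 = 13$)
$J{\left(c \right)} = 26 - 2 c$ ($J{\left(c \right)} = - 2 \left(c - 13\right) = - 2 \left(-13 + c\right) = 26 - 2 c$)
$J{\left(L{\left(3 \right)} \right)} H = \left(26 - 2 \left(8 + 3\right)\right) \left(-151\right) = \left(26 - 22\right) \left(-151\right) = 4 \left(-151\right) = -604$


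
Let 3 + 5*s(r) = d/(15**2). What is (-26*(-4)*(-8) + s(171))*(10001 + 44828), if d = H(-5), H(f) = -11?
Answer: -51357556694/1125 ≈ -4.5651e+7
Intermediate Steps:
d = -11
s(r) = -686/1125 (s(r) = -3/5 + (-11/(15**2))/5 = -3/5 + (-11/225)/5 = -3/5 + (-11*1/225)/5 = -3/5 + (1/5)*(-11/225) = -3/5 - 11/1125 = -686/1125)
(-26*(-4)*(-8) + s(171))*(10001 + 44828) = (-26*(-4)*(-8) - 686/1125)*(10001 + 44828) = (104*(-8) - 686/1125)*54829 = (-832 - 686/1125)*54829 = -936686/1125*54829 = -51357556694/1125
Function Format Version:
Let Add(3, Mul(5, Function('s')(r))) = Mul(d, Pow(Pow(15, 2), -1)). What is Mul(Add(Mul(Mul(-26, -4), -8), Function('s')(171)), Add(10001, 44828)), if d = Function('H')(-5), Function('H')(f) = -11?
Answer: Rational(-51357556694, 1125) ≈ -4.5651e+7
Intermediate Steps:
d = -11
Function('s')(r) = Rational(-686, 1125) (Function('s')(r) = Add(Rational(-3, 5), Mul(Rational(1, 5), Mul(-11, Pow(Pow(15, 2), -1)))) = Add(Rational(-3, 5), Mul(Rational(1, 5), Mul(-11, Pow(225, -1)))) = Add(Rational(-3, 5), Mul(Rational(1, 5), Mul(-11, Rational(1, 225)))) = Add(Rational(-3, 5), Mul(Rational(1, 5), Rational(-11, 225))) = Add(Rational(-3, 5), Rational(-11, 1125)) = Rational(-686, 1125))
Mul(Add(Mul(Mul(-26, -4), -8), Function('s')(171)), Add(10001, 44828)) = Mul(Add(Mul(Mul(-26, -4), -8), Rational(-686, 1125)), Add(10001, 44828)) = Mul(Add(Mul(104, -8), Rational(-686, 1125)), 54829) = Mul(Add(-832, Rational(-686, 1125)), 54829) = Mul(Rational(-936686, 1125), 54829) = Rational(-51357556694, 1125)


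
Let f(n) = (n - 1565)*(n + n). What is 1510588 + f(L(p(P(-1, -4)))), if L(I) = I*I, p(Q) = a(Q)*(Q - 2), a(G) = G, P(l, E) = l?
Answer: 1482580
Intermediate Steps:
p(Q) = Q*(-2 + Q) (p(Q) = Q*(Q - 2) = Q*(-2 + Q))
L(I) = I²
f(n) = 2*n*(-1565 + n) (f(n) = (-1565 + n)*(2*n) = 2*n*(-1565 + n))
1510588 + f(L(p(P(-1, -4)))) = 1510588 + 2*(-(-2 - 1))²*(-1565 + (-(-2 - 1))²) = 1510588 + 2*(-1*(-3))²*(-1565 + (-1*(-3))²) = 1510588 + 2*3²*(-1565 + 3²) = 1510588 + 2*9*(-1565 + 9) = 1510588 + 2*9*(-1556) = 1510588 - 28008 = 1482580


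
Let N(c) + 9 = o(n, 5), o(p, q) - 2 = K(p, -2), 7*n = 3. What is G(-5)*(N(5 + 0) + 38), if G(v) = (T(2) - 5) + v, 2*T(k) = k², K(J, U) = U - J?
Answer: -1600/7 ≈ -228.57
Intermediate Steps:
n = 3/7 (n = (⅐)*3 = 3/7 ≈ 0.42857)
o(p, q) = -p (o(p, q) = 2 + (-2 - p) = -p)
N(c) = -66/7 (N(c) = -9 - 1*3/7 = -9 - 3/7 = -66/7)
T(k) = k²/2
G(v) = -3 + v (G(v) = ((½)*2² - 5) + v = ((½)*4 - 5) + v = (2 - 5) + v = -3 + v)
G(-5)*(N(5 + 0) + 38) = (-3 - 5)*(-66/7 + 38) = -8*200/7 = -1600/7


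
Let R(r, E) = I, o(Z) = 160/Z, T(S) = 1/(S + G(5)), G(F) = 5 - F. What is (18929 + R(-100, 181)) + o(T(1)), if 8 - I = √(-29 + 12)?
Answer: 19097 - I*√17 ≈ 19097.0 - 4.1231*I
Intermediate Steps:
T(S) = 1/S (T(S) = 1/(S + (5 - 1*5)) = 1/(S + (5 - 5)) = 1/(S + 0) = 1/S)
I = 8 - I*√17 (I = 8 - √(-29 + 12) = 8 - √(-17) = 8 - I*√17 ≈ 8.0 - 4.1231*I)
R(r, E) = 8 - I*√17
(18929 + R(-100, 181)) + o(T(1)) = (18929 + (8 - I*√17)) + 160/(1/1) = (18937 - I*√17) + 160/1 = (18937 - I*√17) + 160*1 = (18937 - I*√17) + 160 = 19097 - I*√17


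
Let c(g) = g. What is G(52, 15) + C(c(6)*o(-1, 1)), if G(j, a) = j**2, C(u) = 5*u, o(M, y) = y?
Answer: 2734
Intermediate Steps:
G(52, 15) + C(c(6)*o(-1, 1)) = 52**2 + 5*(6*1) = 2704 + 5*6 = 2704 + 30 = 2734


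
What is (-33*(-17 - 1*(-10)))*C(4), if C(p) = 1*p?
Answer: 924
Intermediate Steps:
C(p) = p
(-33*(-17 - 1*(-10)))*C(4) = -33*(-17 - 1*(-10))*4 = -33*(-17 + 10)*4 = -33*(-7)*4 = 231*4 = 924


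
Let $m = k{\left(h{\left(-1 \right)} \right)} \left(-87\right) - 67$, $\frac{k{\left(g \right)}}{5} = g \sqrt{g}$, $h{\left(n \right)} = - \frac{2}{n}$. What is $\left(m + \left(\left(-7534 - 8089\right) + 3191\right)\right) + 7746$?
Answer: $-4753 - 870 \sqrt{2} \approx -5983.4$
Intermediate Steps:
$k{\left(g \right)} = 5 g^{\frac{3}{2}}$ ($k{\left(g \right)} = 5 g \sqrt{g} = 5 g^{\frac{3}{2}}$)
$m = -67 - 870 \sqrt{2}$ ($m = 5 \left(- \frac{2}{-1}\right)^{\frac{3}{2}} \left(-87\right) - 67 = 5 \left(\left(-2\right) \left(-1\right)\right)^{\frac{3}{2}} \left(-87\right) - 67 = 5 \cdot 2^{\frac{3}{2}} \left(-87\right) - 67 = 5 \cdot 2 \sqrt{2} \left(-87\right) - 67 = 10 \sqrt{2} \left(-87\right) - 67 = - 870 \sqrt{2} - 67 = -67 - 870 \sqrt{2} \approx -1297.4$)
$\left(m + \left(\left(-7534 - 8089\right) + 3191\right)\right) + 7746 = \left(\left(-67 - 870 \sqrt{2}\right) + \left(\left(-7534 - 8089\right) + 3191\right)\right) + 7746 = \left(\left(-67 - 870 \sqrt{2}\right) + \left(-15623 + 3191\right)\right) + 7746 = \left(\left(-67 - 870 \sqrt{2}\right) - 12432\right) + 7746 = \left(-12499 - 870 \sqrt{2}\right) + 7746 = -4753 - 870 \sqrt{2}$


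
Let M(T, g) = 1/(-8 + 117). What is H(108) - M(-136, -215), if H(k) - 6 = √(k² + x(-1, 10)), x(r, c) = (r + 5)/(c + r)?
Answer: 653/109 + 2*√26245/3 ≈ 113.99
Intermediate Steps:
x(r, c) = (5 + r)/(c + r)
M(T, g) = 1/109
H(k) = 6 + √(4/9 + k²) (H(k) = 6 + √(k² + (5 - 1)/(10 - 1)) = 6 + √(k² + 4/9) = 6 + √(4/9 + k²))
H(108) - M(-136, -215) = (6 + √(4 + 9*108²)/3) - 1*1/109 = (6 + √(4 + 9*11664)/3) - 1/109 = (6 + √(4 + 104976)/3) - 1/109 = (6 + √104980/3) - 1/109 = (6 + (2*√26245)/3) - 1/109 = (6 + 2*√26245/3) - 1/109 = 653/109 + 2*√26245/3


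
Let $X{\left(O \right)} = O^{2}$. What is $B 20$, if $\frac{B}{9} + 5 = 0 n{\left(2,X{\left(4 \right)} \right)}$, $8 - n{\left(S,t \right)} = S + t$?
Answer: $-900$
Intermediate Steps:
$n{\left(S,t \right)} = 8 - S - t$ ($n{\left(S,t \right)} = 8 - \left(S + t\right) = 8 - S - t$)
$B = -45$ ($B = -45 + 9 \cdot 0 \left(8 - 2 - 4^{2}\right) = -45 + 9 \cdot 0 \left(8 - 2 - 16\right) = -45 + 9 \cdot 0 \left(-10\right) = -45 + 9 \cdot 0 = -45 + 0 = -45$)
$B 20 = \left(-45\right) 20 = -900$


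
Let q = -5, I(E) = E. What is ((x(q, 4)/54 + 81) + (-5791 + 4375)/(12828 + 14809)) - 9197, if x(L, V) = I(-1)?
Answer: -13604804269/1492398 ≈ -9116.1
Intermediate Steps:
x(L, V) = -1
((x(q, 4)/54 + 81) + (-5791 + 4375)/(12828 + 14809)) - 9197 = ((-1/54 + 81) + (-5791 + 4375)/(12828 + 14809)) - 9197 = (((1/54)*(-1) + 81) - 1416/27637) - 9197 = ((-1/54 + 81) - 1416*1/27637) - 9197 = (4373/54 - 1416/27637) - 9197 = 120780137/1492398 - 9197 = -13604804269/1492398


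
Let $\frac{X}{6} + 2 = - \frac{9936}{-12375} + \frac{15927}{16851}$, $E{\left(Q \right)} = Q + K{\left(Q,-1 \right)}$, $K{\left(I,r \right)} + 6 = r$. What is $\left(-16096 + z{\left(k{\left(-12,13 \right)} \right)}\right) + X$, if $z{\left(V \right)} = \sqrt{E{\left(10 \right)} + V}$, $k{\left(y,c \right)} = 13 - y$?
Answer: $- \frac{124327118242}{7723375} + 2 \sqrt{7} \approx -16092.0$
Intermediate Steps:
$K{\left(I,r \right)} = -6 + r$
$E{\left(Q \right)} = -7 + Q$ ($E{\left(Q \right)} = Q - 7 = -7 + Q$)
$X = - \frac{11674242}{7723375}$ ($X = -12 + 6 \left(- \frac{9936}{-12375} + \frac{15927}{16851}\right) = -12 + 6 \left(\left(-9936\right) \left(- \frac{1}{12375}\right) + 15927 \cdot \frac{1}{16851}\right) = -12 + 6 \left(\frac{1104}{1375} + \frac{5309}{5617}\right) = -12 + 6 \cdot \frac{13501043}{7723375} = -12 + \frac{81006258}{7723375} = - \frac{11674242}{7723375} \approx -1.5115$)
$z{\left(V \right)} = \sqrt{3 + V}$ ($z{\left(V \right)} = \sqrt{\left(-7 + 10\right) + V} = \sqrt{3 + V}$)
$\left(-16096 + z{\left(k{\left(-12,13 \right)} \right)}\right) + X = \left(-16096 + \sqrt{3 + \left(13 - -12\right)}\right) - \frac{11674242}{7723375} = \left(-16096 + \sqrt{3 + \left(13 + 12\right)}\right) - \frac{11674242}{7723375} = \left(-16096 + \sqrt{3 + 25}\right) - \frac{11674242}{7723375} = \left(-16096 + \sqrt{28}\right) - \frac{11674242}{7723375} = \left(-16096 + 2 \sqrt{7}\right) - \frac{11674242}{7723375} = - \frac{124327118242}{7723375} + 2 \sqrt{7}$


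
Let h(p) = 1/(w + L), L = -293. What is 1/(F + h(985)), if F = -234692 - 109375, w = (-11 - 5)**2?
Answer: -37/12730480 ≈ -2.9064e-6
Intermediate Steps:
w = 256 (w = (-16)**2 = 256)
h(p) = -1/37 (h(p) = 1/(256 - 293) = 1/(-37) = -1/37)
F = -344067
1/(F + h(985)) = 1/(-344067 - 1/37) = 1/(-12730480/37) = -37/12730480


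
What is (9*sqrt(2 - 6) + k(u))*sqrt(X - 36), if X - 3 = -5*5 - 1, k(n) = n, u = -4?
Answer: sqrt(59)*(-18 - 4*I) ≈ -138.26 - 30.725*I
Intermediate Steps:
X = -23 (X = 3 + (-5*5 - 1) = 3 + (-25 - 1) = 3 - 26 = -23)
(9*sqrt(2 - 6) + k(u))*sqrt(X - 36) = (9*sqrt(2 - 6) - 4)*sqrt(-23 - 36) = (9*sqrt(-4) - 4)*sqrt(-59) = (9*(2*I) - 4)*(I*sqrt(59)) = (18*I - 4)*(I*sqrt(59)) = (-4 + 18*I)*(I*sqrt(59)) = I*sqrt(59)*(-4 + 18*I)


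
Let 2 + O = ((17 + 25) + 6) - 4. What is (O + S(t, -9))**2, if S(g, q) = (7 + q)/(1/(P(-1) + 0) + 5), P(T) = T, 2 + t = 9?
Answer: 6889/4 ≈ 1722.3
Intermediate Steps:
t = 7 (t = -2 + 9 = 7)
S(g, q) = 7/4 + q/4 (S(g, q) = (7 + q)/(1/(-1 + 0) + 5) = (7 + q)/(1/(-1) + 5) = (7 + q)/(-1 + 5) = (7 + q)/4 = (7 + q)*(1/4) = 7/4 + q/4)
O = 42 (O = -2 + (((17 + 25) + 6) - 4) = -2 + ((42 + 6) - 4) = -2 + (48 - 4) = -2 + 44 = 42)
(O + S(t, -9))**2 = (42 + (7/4 + (1/4)*(-9)))**2 = (42 + (7/4 - 9/4))**2 = (42 - 1/2)**2 = (83/2)**2 = 6889/4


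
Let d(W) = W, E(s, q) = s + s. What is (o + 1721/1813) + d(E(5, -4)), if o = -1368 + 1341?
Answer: -29100/1813 ≈ -16.051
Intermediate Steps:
E(s, q) = 2*s
o = -27
(o + 1721/1813) + d(E(5, -4)) = (-27 + 1721/1813) + 2*5 = (-27 + 1721*(1/1813)) + 10 = (-27 + 1721/1813) + 10 = -47230/1813 + 10 = -29100/1813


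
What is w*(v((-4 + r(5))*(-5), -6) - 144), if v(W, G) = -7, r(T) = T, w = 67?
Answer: -10117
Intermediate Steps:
w*(v((-4 + r(5))*(-5), -6) - 144) = 67*(-7 - 144) = 67*(-151) = -10117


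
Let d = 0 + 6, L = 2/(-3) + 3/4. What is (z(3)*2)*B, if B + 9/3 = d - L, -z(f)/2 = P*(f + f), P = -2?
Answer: 140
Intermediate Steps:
z(f) = 8*f (z(f) = -(-4)*(f + f) = -(-4)*2*f = -(-8)*f = 8*f)
L = 1/12 (L = 2*(-1/3) + 3*(1/4) = -2/3 + 3/4 = 1/12 ≈ 0.083333)
d = 6
B = 35/12 (B = -3 + (6 - 1*1/12) = -3 + (6 - 1/12) = -3 + 71/12 = 35/12 ≈ 2.9167)
(z(3)*2)*B = ((8*3)*2)*(35/12) = (24*2)*(35/12) = 48*(35/12) = 140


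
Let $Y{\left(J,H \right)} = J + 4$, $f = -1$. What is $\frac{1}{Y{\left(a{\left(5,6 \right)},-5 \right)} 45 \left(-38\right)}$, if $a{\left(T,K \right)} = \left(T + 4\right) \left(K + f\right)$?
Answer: $- \frac{1}{83790} \approx -1.1935 \cdot 10^{-5}$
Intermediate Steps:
$a{\left(T,K \right)} = \left(-1 + K\right) \left(4 + T\right)$ ($a{\left(T,K \right)} = \left(T + 4\right) \left(K - 1\right) = \left(4 + T\right) \left(-1 + K\right) = \left(-1 + K\right) \left(4 + T\right)$)
$Y{\left(J,H \right)} = 4 + J$
$\frac{1}{Y{\left(a{\left(5,6 \right)},-5 \right)} 45 \left(-38\right)} = \frac{1}{\left(4 + \left(-4 - 5 + 4 \cdot 6 + 6 \cdot 5\right)\right) 45 \left(-38\right)} = \frac{1}{\left(4 + \left(-4 - 5 + 24 + 30\right)\right) 45 \left(-38\right)} = \frac{1}{\left(4 + 45\right) 45 \left(-38\right)} = \frac{1}{49 \cdot 45 \left(-38\right)} = \frac{1}{2205 \left(-38\right)} = \frac{1}{-83790} = - \frac{1}{83790}$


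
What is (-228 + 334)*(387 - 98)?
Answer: 30634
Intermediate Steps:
(-228 + 334)*(387 - 98) = 106*289 = 30634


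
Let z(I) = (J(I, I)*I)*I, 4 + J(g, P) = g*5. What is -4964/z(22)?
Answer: -1241/12826 ≈ -0.096757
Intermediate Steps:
J(g, P) = -4 + 5*g (J(g, P) = -4 + g*5 = -4 + 5*g)
z(I) = I**2*(-4 + 5*I) (z(I) = ((-4 + 5*I)*I)*I = (I*(-4 + 5*I))*I = I**2*(-4 + 5*I))
-4964/z(22) = -4964*1/(484*(-4 + 5*22)) = -4964*1/(484*(-4 + 110)) = -4964/(484*106) = -4964/51304 = -4964*1/51304 = -1241/12826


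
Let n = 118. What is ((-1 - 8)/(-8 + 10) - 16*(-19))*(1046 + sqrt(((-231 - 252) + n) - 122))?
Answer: 313277 + 599*I*sqrt(487)/2 ≈ 3.1328e+5 + 6609.4*I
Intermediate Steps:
((-1 - 8)/(-8 + 10) - 16*(-19))*(1046 + sqrt(((-231 - 252) + n) - 122)) = ((-1 - 8)/(-8 + 10) - 16*(-19))*(1046 + sqrt(((-231 - 252) + 118) - 122)) = (-9/2 + 304)*(1046 + sqrt((-483 + 118) - 122)) = (-9*1/2 + 304)*(1046 + sqrt(-365 - 122)) = (-9/2 + 304)*(1046 + sqrt(-487)) = 599*(1046 + I*sqrt(487))/2 = 313277 + 599*I*sqrt(487)/2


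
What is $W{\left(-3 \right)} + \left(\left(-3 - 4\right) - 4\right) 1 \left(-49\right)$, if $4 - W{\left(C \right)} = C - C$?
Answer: $543$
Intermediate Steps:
$W{\left(C \right)} = 4$ ($W{\left(C \right)} = 4 - \left(C - C\right) = 4 - 0 = 4 + 0 = 4$)
$W{\left(-3 \right)} + \left(\left(-3 - 4\right) - 4\right) 1 \left(-49\right) = 4 + \left(\left(-3 - 4\right) - 4\right) 1 \left(-49\right) = 4 + \left(-7 - 4\right) 1 \left(-49\right) = 4 + \left(-11\right) 1 \left(-49\right) = 4 - -539 = 4 + 539 = 543$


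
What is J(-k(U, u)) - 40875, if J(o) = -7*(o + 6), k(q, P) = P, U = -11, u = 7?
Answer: -40868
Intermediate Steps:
J(o) = -42 - 7*o (J(o) = -7*(6 + o) = -42 - 7*o)
J(-k(U, u)) - 40875 = (-42 - (-7)*7) - 40875 = (-42 - 7*(-7)) - 40875 = (-42 + 49) - 40875 = 7 - 40875 = -40868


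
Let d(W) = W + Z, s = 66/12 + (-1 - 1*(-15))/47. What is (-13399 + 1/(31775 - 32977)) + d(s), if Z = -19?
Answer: -378854497/28247 ≈ -13412.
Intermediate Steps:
s = 545/94 (s = 66*(1/12) + (-1 + 15)*(1/47) = 11/2 + 14*(1/47) = 11/2 + 14/47 = 545/94 ≈ 5.7979)
d(W) = -19 + W (d(W) = W - 19 = -19 + W)
(-13399 + 1/(31775 - 32977)) + d(s) = (-13399 + 1/(31775 - 32977)) + (-19 + 545/94) = (-13399 + 1/(-1202)) - 1241/94 = (-13399 - 1/1202) - 1241/94 = -16105599/1202 - 1241/94 = -378854497/28247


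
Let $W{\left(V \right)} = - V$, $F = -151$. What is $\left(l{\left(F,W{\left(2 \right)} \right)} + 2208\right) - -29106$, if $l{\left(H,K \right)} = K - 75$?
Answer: $31237$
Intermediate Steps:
$l{\left(H,K \right)} = -75 + K$ ($l{\left(H,K \right)} = K - 75 = -75 + K$)
$\left(l{\left(F,W{\left(2 \right)} \right)} + 2208\right) - -29106 = \left(\left(-75 - 2\right) + 2208\right) - -29106 = \left(\left(-75 - 2\right) + 2208\right) + 29106 = \left(-77 + 2208\right) + 29106 = 2131 + 29106 = 31237$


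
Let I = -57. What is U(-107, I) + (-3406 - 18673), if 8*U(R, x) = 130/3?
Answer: -264883/12 ≈ -22074.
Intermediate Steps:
U(R, x) = 65/12 (U(R, x) = (130/3)/8 = (130*(⅓))/8 = (⅛)*(130/3) = 65/12)
U(-107, I) + (-3406 - 18673) = 65/12 + (-3406 - 18673) = 65/12 - 22079 = -264883/12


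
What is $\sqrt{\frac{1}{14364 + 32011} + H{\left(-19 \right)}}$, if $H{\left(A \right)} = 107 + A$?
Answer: $\frac{\sqrt{7570256855}}{9275} \approx 9.3808$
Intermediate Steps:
$\sqrt{\frac{1}{14364 + 32011} + H{\left(-19 \right)}} = \sqrt{\frac{1}{14364 + 32011} + \left(107 - 19\right)} = \sqrt{\frac{1}{46375} + 88} = \sqrt{\frac{4081001}{46375}} = \frac{\sqrt{7570256855}}{9275}$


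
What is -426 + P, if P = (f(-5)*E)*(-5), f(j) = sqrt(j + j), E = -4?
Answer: -426 + 20*I*sqrt(10) ≈ -426.0 + 63.246*I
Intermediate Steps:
f(j) = sqrt(2)*sqrt(j) (f(j) = sqrt(2*j) = sqrt(2)*sqrt(j))
P = 20*I*sqrt(10) (P = ((sqrt(2)*sqrt(-5))*(-4))*(-5) = ((sqrt(2)*(I*sqrt(5)))*(-4))*(-5) = ((I*sqrt(10))*(-4))*(-5) = -4*I*sqrt(10)*(-5) = 20*I*sqrt(10) ≈ 63.246*I)
-426 + P = -426 + 20*I*sqrt(10)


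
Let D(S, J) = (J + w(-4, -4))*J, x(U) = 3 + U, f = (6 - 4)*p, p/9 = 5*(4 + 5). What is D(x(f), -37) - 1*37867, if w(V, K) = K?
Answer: -36350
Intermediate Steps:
p = 405 (p = 9*(5*(4 + 5)) = 9*(5*9) = 9*45 = 405)
f = 810 (f = (6 - 4)*405 = 2*405 = 810)
D(S, J) = J*(-4 + J) (D(S, J) = (J - 4)*J = (-4 + J)*J = J*(-4 + J))
D(x(f), -37) - 1*37867 = -37*(-4 - 37) - 1*37867 = -37*(-41) - 37867 = 1517 - 37867 = -36350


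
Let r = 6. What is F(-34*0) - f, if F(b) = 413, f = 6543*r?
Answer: -38845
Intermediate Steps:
f = 39258 (f = 6543*6 = 39258)
F(-34*0) - f = 413 - 1*39258 = 413 - 39258 = -38845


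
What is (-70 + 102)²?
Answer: 1024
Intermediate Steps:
(-70 + 102)² = 32² = 1024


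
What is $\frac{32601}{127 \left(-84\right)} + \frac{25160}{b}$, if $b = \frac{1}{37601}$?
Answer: $\frac{3364122354093}{3556} \approx 9.4604 \cdot 10^{8}$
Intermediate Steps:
$b = \frac{1}{37601} \approx 2.6595 \cdot 10^{-5}$
$\frac{32601}{127 \left(-84\right)} + \frac{25160}{b} = \frac{32601}{127 \left(-84\right)} + 25160 \frac{1}{\frac{1}{37601}} = \frac{32601}{-10668} + 25160 \cdot 37601 = 32601 \left(- \frac{1}{10668}\right) + 946041160 = - \frac{10867}{3556} + 946041160 = \frac{3364122354093}{3556}$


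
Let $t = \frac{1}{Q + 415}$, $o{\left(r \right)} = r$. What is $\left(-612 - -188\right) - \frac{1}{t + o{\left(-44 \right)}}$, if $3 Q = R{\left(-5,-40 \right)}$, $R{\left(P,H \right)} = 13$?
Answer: $- \frac{23466718}{55349} \approx -423.98$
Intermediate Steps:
$Q = \frac{13}{3}$ ($Q = \frac{1}{3} \cdot 13 = \frac{13}{3} \approx 4.3333$)
$t = \frac{3}{1258}$ ($t = \frac{1}{\frac{13}{3} + 415} = \frac{1}{\frac{1258}{3}} = \frac{3}{1258} \approx 0.0023847$)
$\left(-612 - -188\right) - \frac{1}{t + o{\left(-44 \right)}} = \left(-612 - -188\right) - \frac{1}{\frac{3}{1258} - 44} = \left(-612 + 188\right) - \frac{1}{- \frac{55349}{1258}} = -424 - - \frac{1258}{55349} = -424 + \frac{1258}{55349} = - \frac{23466718}{55349}$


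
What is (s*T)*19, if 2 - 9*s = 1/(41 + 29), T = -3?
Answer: -2641/210 ≈ -12.576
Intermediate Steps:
s = 139/630 (s = 2/9 - 1/(9*(41 + 29)) = 2/9 - 1/9/70 = 2/9 - 1/9*1/70 = 2/9 - 1/630 = 139/630 ≈ 0.22063)
(s*T)*19 = ((139/630)*(-3))*19 = -139/210*19 = -2641/210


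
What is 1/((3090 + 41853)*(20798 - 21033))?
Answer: -1/10561605 ≈ -9.4683e-8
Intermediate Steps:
1/((3090 + 41853)*(20798 - 21033)) = 1/(44943*(-235)) = 1/(-10561605) = -1/10561605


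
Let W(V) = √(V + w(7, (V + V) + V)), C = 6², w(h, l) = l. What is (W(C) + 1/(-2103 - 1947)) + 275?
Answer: 1162349/4050 ≈ 287.00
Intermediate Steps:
C = 36
W(V) = 2*√V (W(V) = √(V + ((V + V) + V)) = √(V + (2*V + V)) = √(V + 3*V) = √(4*V) = 2*√V)
(W(C) + 1/(-2103 - 1947)) + 275 = (2*√36 + 1/(-2103 - 1947)) + 275 = (2*6 + 1/(-4050)) + 275 = (12 - 1/4050) + 275 = 48599/4050 + 275 = 1162349/4050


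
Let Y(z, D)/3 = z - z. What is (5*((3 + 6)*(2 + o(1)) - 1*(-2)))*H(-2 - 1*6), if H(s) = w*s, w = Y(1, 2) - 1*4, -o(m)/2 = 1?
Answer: 320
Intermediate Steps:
o(m) = -2 (o(m) = -2*1 = -2)
Y(z, D) = 0 (Y(z, D) = 3*(z - z) = 3*0 = 0)
w = -4 (w = 0 - 1*4 = 0 - 4 = -4)
H(s) = -4*s
(5*((3 + 6)*(2 + o(1)) - 1*(-2)))*H(-2 - 1*6) = (5*((3 + 6)*(2 - 2) - 1*(-2)))*(-4*(-2 - 1*6)) = (5*(9*0 + 2))*(-4*(-2 - 6)) = (5*(0 + 2))*(-4*(-8)) = (5*2)*32 = 10*32 = 320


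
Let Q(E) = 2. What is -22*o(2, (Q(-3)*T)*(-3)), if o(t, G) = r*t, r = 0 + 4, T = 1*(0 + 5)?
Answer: -176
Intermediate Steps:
T = 5 (T = 1*5 = 5)
r = 4
o(t, G) = 4*t
-22*o(2, (Q(-3)*T)*(-3)) = -88*2 = -22*8 = -176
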